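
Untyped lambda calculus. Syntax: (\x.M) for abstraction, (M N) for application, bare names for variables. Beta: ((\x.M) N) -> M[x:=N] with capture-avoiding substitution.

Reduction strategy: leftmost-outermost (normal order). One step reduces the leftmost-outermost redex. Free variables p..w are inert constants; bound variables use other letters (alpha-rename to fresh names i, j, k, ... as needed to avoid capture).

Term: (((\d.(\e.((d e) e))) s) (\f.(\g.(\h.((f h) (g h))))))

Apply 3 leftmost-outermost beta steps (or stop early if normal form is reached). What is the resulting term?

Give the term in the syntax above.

Answer: ((s (\f.(\g.(\h.((f h) (g h)))))) (\f.(\g.(\h.((f h) (g h))))))

Derivation:
Step 0: (((\d.(\e.((d e) e))) s) (\f.(\g.(\h.((f h) (g h))))))
Step 1: ((\e.((s e) e)) (\f.(\g.(\h.((f h) (g h))))))
Step 2: ((s (\f.(\g.(\h.((f h) (g h)))))) (\f.(\g.(\h.((f h) (g h))))))
Step 3: (normal form reached)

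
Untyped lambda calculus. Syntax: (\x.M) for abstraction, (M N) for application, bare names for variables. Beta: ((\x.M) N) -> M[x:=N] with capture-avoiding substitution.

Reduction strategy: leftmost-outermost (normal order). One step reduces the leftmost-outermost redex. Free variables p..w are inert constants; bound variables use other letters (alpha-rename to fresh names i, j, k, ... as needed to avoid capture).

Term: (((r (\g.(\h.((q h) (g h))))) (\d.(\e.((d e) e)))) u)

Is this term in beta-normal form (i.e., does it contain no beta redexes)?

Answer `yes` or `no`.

Term: (((r (\g.(\h.((q h) (g h))))) (\d.(\e.((d e) e)))) u)
No beta redexes found.

Answer: yes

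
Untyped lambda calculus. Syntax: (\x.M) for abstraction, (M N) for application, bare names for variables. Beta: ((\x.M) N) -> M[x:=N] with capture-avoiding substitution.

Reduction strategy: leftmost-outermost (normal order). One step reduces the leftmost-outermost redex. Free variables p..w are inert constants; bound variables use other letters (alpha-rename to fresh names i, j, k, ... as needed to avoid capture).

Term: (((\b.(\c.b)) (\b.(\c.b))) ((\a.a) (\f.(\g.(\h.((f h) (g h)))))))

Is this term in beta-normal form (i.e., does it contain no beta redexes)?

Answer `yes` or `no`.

Answer: no

Derivation:
Term: (((\b.(\c.b)) (\b.(\c.b))) ((\a.a) (\f.(\g.(\h.((f h) (g h)))))))
Found 2 beta redex(es).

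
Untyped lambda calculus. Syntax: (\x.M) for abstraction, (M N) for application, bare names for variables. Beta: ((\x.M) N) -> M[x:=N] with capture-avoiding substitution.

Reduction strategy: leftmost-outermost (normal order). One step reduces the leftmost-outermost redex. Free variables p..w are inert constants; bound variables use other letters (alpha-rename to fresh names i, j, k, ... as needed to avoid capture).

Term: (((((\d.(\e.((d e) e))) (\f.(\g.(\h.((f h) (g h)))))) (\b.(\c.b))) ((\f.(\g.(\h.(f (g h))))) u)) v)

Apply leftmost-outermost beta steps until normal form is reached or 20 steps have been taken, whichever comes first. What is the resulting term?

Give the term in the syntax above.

Step 0: (((((\d.(\e.((d e) e))) (\f.(\g.(\h.((f h) (g h)))))) (\b.(\c.b))) ((\f.(\g.(\h.(f (g h))))) u)) v)
Step 1: ((((\e.(((\f.(\g.(\h.((f h) (g h))))) e) e)) (\b.(\c.b))) ((\f.(\g.(\h.(f (g h))))) u)) v)
Step 2: (((((\f.(\g.(\h.((f h) (g h))))) (\b.(\c.b))) (\b.(\c.b))) ((\f.(\g.(\h.(f (g h))))) u)) v)
Step 3: ((((\g.(\h.(((\b.(\c.b)) h) (g h)))) (\b.(\c.b))) ((\f.(\g.(\h.(f (g h))))) u)) v)
Step 4: (((\h.(((\b.(\c.b)) h) ((\b.(\c.b)) h))) ((\f.(\g.(\h.(f (g h))))) u)) v)
Step 5: ((((\b.(\c.b)) ((\f.(\g.(\h.(f (g h))))) u)) ((\b.(\c.b)) ((\f.(\g.(\h.(f (g h))))) u))) v)
Step 6: (((\c.((\f.(\g.(\h.(f (g h))))) u)) ((\b.(\c.b)) ((\f.(\g.(\h.(f (g h))))) u))) v)
Step 7: (((\f.(\g.(\h.(f (g h))))) u) v)
Step 8: ((\g.(\h.(u (g h)))) v)
Step 9: (\h.(u (v h)))

Answer: (\h.(u (v h)))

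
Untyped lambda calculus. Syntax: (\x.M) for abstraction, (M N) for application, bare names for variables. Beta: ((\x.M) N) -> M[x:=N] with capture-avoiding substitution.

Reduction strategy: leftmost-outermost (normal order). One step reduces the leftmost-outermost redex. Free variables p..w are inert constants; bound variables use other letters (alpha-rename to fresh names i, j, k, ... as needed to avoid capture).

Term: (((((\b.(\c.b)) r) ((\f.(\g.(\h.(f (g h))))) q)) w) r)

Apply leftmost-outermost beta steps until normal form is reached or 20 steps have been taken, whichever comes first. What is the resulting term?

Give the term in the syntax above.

Answer: ((r w) r)

Derivation:
Step 0: (((((\b.(\c.b)) r) ((\f.(\g.(\h.(f (g h))))) q)) w) r)
Step 1: ((((\c.r) ((\f.(\g.(\h.(f (g h))))) q)) w) r)
Step 2: ((r w) r)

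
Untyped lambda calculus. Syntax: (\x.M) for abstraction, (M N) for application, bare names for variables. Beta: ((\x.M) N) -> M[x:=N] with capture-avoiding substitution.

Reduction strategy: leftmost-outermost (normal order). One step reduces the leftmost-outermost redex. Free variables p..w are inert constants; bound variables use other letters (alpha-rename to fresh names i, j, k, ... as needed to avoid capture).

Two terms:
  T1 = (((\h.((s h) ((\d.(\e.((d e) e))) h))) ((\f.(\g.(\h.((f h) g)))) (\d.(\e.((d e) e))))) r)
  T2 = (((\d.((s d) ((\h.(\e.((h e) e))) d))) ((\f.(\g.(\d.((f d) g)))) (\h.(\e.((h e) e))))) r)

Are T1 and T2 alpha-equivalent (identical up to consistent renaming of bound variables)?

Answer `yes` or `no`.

Answer: yes

Derivation:
Term 1: (((\h.((s h) ((\d.(\e.((d e) e))) h))) ((\f.(\g.(\h.((f h) g)))) (\d.(\e.((d e) e))))) r)
Term 2: (((\d.((s d) ((\h.(\e.((h e) e))) d))) ((\f.(\g.(\d.((f d) g)))) (\h.(\e.((h e) e))))) r)
Alpha-equivalence: compare structure up to binder renaming.
Result: True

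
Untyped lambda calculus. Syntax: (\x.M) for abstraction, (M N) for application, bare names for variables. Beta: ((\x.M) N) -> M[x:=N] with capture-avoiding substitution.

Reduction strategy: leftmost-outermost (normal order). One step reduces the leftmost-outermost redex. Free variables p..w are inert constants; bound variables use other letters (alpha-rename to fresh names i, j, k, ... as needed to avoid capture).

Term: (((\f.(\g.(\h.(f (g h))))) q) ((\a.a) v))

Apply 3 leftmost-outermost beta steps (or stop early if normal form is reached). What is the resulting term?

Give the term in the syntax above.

Step 0: (((\f.(\g.(\h.(f (g h))))) q) ((\a.a) v))
Step 1: ((\g.(\h.(q (g h)))) ((\a.a) v))
Step 2: (\h.(q (((\a.a) v) h)))
Step 3: (\h.(q (v h)))

Answer: (\h.(q (v h)))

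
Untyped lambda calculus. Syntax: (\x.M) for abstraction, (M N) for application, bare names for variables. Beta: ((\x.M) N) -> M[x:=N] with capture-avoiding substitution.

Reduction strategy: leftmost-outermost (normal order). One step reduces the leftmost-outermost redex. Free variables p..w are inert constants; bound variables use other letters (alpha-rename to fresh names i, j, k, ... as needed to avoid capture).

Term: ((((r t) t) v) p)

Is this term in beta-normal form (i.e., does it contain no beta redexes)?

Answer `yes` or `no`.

Term: ((((r t) t) v) p)
No beta redexes found.

Answer: yes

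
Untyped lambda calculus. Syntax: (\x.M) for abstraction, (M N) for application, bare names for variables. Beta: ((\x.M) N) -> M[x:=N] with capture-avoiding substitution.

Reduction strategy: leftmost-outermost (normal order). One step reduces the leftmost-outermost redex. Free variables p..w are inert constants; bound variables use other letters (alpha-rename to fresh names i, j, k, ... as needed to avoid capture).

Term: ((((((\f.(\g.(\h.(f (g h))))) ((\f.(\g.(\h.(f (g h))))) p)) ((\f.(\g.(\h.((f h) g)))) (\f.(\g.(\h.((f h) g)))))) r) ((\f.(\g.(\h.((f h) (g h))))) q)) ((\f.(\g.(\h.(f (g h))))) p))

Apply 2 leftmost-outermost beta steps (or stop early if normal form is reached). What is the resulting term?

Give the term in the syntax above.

Step 0: ((((((\f.(\g.(\h.(f (g h))))) ((\f.(\g.(\h.(f (g h))))) p)) ((\f.(\g.(\h.((f h) g)))) (\f.(\g.(\h.((f h) g)))))) r) ((\f.(\g.(\h.((f h) (g h))))) q)) ((\f.(\g.(\h.(f (g h))))) p))
Step 1: (((((\g.(\h.(((\f.(\g.(\h.(f (g h))))) p) (g h)))) ((\f.(\g.(\h.((f h) g)))) (\f.(\g.(\h.((f h) g)))))) r) ((\f.(\g.(\h.((f h) (g h))))) q)) ((\f.(\g.(\h.(f (g h))))) p))
Step 2: ((((\h.(((\f.(\g.(\h.(f (g h))))) p) (((\f.(\g.(\h.((f h) g)))) (\f.(\g.(\h.((f h) g))))) h))) r) ((\f.(\g.(\h.((f h) (g h))))) q)) ((\f.(\g.(\h.(f (g h))))) p))

Answer: ((((\h.(((\f.(\g.(\h.(f (g h))))) p) (((\f.(\g.(\h.((f h) g)))) (\f.(\g.(\h.((f h) g))))) h))) r) ((\f.(\g.(\h.((f h) (g h))))) q)) ((\f.(\g.(\h.(f (g h))))) p))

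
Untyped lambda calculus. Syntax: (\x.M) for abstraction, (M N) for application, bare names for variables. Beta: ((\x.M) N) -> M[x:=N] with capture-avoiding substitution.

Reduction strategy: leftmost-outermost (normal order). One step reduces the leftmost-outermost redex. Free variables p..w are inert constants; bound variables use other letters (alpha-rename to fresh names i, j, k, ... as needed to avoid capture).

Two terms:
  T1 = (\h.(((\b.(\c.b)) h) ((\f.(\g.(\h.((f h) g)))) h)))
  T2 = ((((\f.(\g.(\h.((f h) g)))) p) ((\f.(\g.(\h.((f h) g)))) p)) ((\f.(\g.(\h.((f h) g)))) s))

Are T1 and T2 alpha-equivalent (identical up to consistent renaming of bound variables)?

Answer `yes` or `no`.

Answer: no

Derivation:
Term 1: (\h.(((\b.(\c.b)) h) ((\f.(\g.(\h.((f h) g)))) h)))
Term 2: ((((\f.(\g.(\h.((f h) g)))) p) ((\f.(\g.(\h.((f h) g)))) p)) ((\f.(\g.(\h.((f h) g)))) s))
Alpha-equivalence: compare structure up to binder renaming.
Result: False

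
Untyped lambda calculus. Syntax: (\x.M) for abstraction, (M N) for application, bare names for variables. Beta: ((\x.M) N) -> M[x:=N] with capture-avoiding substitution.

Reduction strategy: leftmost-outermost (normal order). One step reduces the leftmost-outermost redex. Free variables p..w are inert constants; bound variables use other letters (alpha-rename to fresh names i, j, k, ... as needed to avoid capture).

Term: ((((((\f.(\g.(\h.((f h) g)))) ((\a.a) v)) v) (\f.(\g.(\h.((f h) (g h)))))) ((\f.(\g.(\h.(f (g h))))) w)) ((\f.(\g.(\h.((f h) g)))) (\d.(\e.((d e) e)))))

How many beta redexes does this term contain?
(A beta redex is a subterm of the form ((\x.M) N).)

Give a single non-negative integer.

Answer: 4

Derivation:
Term: ((((((\f.(\g.(\h.((f h) g)))) ((\a.a) v)) v) (\f.(\g.(\h.((f h) (g h)))))) ((\f.(\g.(\h.(f (g h))))) w)) ((\f.(\g.(\h.((f h) g)))) (\d.(\e.((d e) e)))))
  Redex: ((\f.(\g.(\h.((f h) g)))) ((\a.a) v))
  Redex: ((\a.a) v)
  Redex: ((\f.(\g.(\h.(f (g h))))) w)
  Redex: ((\f.(\g.(\h.((f h) g)))) (\d.(\e.((d e) e))))
Total redexes: 4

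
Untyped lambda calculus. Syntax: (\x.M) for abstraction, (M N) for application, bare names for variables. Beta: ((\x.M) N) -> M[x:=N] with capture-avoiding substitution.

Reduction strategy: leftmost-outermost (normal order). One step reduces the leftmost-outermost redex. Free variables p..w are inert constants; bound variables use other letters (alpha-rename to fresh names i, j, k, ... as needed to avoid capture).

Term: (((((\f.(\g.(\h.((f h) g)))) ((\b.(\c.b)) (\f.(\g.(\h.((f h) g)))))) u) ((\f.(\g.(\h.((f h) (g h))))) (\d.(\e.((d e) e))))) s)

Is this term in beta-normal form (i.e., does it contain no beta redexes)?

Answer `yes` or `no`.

Term: (((((\f.(\g.(\h.((f h) g)))) ((\b.(\c.b)) (\f.(\g.(\h.((f h) g)))))) u) ((\f.(\g.(\h.((f h) (g h))))) (\d.(\e.((d e) e))))) s)
Found 3 beta redex(es).

Answer: no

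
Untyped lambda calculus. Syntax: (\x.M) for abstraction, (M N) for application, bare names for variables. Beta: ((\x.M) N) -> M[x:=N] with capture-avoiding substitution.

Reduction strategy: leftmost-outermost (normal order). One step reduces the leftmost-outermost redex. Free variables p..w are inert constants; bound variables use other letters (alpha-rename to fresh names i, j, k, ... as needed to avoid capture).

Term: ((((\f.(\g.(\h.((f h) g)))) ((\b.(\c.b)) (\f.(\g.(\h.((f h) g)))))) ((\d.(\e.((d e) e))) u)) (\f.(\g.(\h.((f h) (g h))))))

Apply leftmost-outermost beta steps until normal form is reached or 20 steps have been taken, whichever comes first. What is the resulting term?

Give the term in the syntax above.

Answer: (\g.(\h.(((u h) h) g)))

Derivation:
Step 0: ((((\f.(\g.(\h.((f h) g)))) ((\b.(\c.b)) (\f.(\g.(\h.((f h) g)))))) ((\d.(\e.((d e) e))) u)) (\f.(\g.(\h.((f h) (g h))))))
Step 1: (((\g.(\h.((((\b.(\c.b)) (\f.(\g.(\h.((f h) g))))) h) g))) ((\d.(\e.((d e) e))) u)) (\f.(\g.(\h.((f h) (g h))))))
Step 2: ((\h.((((\b.(\c.b)) (\f.(\g.(\h.((f h) g))))) h) ((\d.(\e.((d e) e))) u))) (\f.(\g.(\h.((f h) (g h))))))
Step 3: ((((\b.(\c.b)) (\f.(\g.(\h.((f h) g))))) (\f.(\g.(\h.((f h) (g h)))))) ((\d.(\e.((d e) e))) u))
Step 4: (((\c.(\f.(\g.(\h.((f h) g))))) (\f.(\g.(\h.((f h) (g h)))))) ((\d.(\e.((d e) e))) u))
Step 5: ((\f.(\g.(\h.((f h) g)))) ((\d.(\e.((d e) e))) u))
Step 6: (\g.(\h.((((\d.(\e.((d e) e))) u) h) g)))
Step 7: (\g.(\h.(((\e.((u e) e)) h) g)))
Step 8: (\g.(\h.(((u h) h) g)))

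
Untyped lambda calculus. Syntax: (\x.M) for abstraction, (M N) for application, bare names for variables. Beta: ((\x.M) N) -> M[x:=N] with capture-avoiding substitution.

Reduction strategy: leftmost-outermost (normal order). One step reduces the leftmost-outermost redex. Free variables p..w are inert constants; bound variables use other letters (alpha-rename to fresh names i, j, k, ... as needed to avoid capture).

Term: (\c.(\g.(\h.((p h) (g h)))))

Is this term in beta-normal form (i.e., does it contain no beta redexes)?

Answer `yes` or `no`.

Answer: yes

Derivation:
Term: (\c.(\g.(\h.((p h) (g h)))))
No beta redexes found.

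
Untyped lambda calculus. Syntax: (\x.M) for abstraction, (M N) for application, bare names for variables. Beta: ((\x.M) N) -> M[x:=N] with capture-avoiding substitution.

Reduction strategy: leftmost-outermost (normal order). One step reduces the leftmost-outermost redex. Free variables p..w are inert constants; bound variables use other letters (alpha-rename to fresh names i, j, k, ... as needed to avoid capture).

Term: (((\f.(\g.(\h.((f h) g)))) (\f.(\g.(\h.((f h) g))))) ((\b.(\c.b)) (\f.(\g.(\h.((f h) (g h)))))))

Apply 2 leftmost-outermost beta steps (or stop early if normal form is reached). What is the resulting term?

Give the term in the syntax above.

Step 0: (((\f.(\g.(\h.((f h) g)))) (\f.(\g.(\h.((f h) g))))) ((\b.(\c.b)) (\f.(\g.(\h.((f h) (g h)))))))
Step 1: ((\g.(\h.(((\f.(\g.(\h.((f h) g)))) h) g))) ((\b.(\c.b)) (\f.(\g.(\h.((f h) (g h)))))))
Step 2: (\h.(((\f.(\g.(\h.((f h) g)))) h) ((\b.(\c.b)) (\f.(\g.(\h.((f h) (g h))))))))

Answer: (\h.(((\f.(\g.(\h.((f h) g)))) h) ((\b.(\c.b)) (\f.(\g.(\h.((f h) (g h))))))))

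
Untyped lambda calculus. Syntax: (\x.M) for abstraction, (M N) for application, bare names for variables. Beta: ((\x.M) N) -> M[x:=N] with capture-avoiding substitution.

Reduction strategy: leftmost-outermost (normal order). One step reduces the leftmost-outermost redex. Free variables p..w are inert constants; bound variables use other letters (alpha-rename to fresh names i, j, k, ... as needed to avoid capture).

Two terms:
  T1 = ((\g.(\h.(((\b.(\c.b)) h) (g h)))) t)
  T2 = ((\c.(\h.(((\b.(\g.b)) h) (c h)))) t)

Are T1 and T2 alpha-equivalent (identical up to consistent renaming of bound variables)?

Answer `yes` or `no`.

Answer: yes

Derivation:
Term 1: ((\g.(\h.(((\b.(\c.b)) h) (g h)))) t)
Term 2: ((\c.(\h.(((\b.(\g.b)) h) (c h)))) t)
Alpha-equivalence: compare structure up to binder renaming.
Result: True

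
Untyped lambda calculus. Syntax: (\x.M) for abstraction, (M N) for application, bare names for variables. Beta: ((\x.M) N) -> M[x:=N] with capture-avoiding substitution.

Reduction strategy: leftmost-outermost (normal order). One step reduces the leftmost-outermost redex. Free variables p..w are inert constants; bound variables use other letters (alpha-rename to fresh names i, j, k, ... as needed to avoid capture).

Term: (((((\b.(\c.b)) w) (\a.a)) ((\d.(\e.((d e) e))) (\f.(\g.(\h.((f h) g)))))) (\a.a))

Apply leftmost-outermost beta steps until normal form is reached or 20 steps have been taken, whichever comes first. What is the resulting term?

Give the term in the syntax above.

Answer: ((w (\e.(\h.((e h) e)))) (\a.a))

Derivation:
Step 0: (((((\b.(\c.b)) w) (\a.a)) ((\d.(\e.((d e) e))) (\f.(\g.(\h.((f h) g)))))) (\a.a))
Step 1: ((((\c.w) (\a.a)) ((\d.(\e.((d e) e))) (\f.(\g.(\h.((f h) g)))))) (\a.a))
Step 2: ((w ((\d.(\e.((d e) e))) (\f.(\g.(\h.((f h) g)))))) (\a.a))
Step 3: ((w (\e.(((\f.(\g.(\h.((f h) g)))) e) e))) (\a.a))
Step 4: ((w (\e.((\g.(\h.((e h) g))) e))) (\a.a))
Step 5: ((w (\e.(\h.((e h) e)))) (\a.a))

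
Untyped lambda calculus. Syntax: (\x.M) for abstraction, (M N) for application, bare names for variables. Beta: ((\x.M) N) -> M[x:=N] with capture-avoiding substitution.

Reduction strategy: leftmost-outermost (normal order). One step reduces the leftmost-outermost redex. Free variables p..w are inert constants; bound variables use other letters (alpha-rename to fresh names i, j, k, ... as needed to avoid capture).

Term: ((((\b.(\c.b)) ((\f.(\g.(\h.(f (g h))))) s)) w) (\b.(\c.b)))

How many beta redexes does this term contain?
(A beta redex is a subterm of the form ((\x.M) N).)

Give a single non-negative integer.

Term: ((((\b.(\c.b)) ((\f.(\g.(\h.(f (g h))))) s)) w) (\b.(\c.b)))
  Redex: ((\b.(\c.b)) ((\f.(\g.(\h.(f (g h))))) s))
  Redex: ((\f.(\g.(\h.(f (g h))))) s)
Total redexes: 2

Answer: 2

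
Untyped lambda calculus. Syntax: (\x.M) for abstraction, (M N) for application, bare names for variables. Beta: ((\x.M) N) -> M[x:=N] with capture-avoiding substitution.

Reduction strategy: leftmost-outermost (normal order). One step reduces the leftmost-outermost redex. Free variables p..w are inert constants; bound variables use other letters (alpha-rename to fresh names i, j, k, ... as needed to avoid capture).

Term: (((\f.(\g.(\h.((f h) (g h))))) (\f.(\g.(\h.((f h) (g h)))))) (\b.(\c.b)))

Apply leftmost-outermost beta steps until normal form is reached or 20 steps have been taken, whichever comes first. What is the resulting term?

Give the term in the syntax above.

Step 0: (((\f.(\g.(\h.((f h) (g h))))) (\f.(\g.(\h.((f h) (g h)))))) (\b.(\c.b)))
Step 1: ((\g.(\h.(((\f.(\g.(\h.((f h) (g h))))) h) (g h)))) (\b.(\c.b)))
Step 2: (\h.(((\f.(\g.(\h.((f h) (g h))))) h) ((\b.(\c.b)) h)))
Step 3: (\h.((\g.(\i.((h i) (g i)))) ((\b.(\c.b)) h)))
Step 4: (\h.(\i.((h i) (((\b.(\c.b)) h) i))))
Step 5: (\h.(\i.((h i) ((\c.h) i))))
Step 6: (\h.(\i.((h i) h)))

Answer: (\h.(\i.((h i) h)))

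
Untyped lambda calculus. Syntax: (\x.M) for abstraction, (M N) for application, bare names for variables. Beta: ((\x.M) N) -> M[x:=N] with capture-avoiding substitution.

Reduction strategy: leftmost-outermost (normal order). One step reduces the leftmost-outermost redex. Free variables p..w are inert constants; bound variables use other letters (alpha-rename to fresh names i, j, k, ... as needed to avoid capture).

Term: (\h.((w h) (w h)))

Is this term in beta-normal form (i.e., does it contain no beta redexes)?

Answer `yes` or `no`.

Answer: yes

Derivation:
Term: (\h.((w h) (w h)))
No beta redexes found.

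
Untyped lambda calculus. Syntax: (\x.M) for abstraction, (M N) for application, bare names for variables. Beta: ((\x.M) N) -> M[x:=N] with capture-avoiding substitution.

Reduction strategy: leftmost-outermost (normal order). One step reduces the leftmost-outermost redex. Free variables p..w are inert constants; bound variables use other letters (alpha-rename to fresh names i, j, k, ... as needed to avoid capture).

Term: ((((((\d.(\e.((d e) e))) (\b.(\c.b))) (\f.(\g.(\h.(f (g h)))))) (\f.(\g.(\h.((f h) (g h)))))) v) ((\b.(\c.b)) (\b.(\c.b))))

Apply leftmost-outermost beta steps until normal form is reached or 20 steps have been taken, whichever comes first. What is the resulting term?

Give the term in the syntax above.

Step 0: ((((((\d.(\e.((d e) e))) (\b.(\c.b))) (\f.(\g.(\h.(f (g h)))))) (\f.(\g.(\h.((f h) (g h)))))) v) ((\b.(\c.b)) (\b.(\c.b))))
Step 1: (((((\e.(((\b.(\c.b)) e) e)) (\f.(\g.(\h.(f (g h)))))) (\f.(\g.(\h.((f h) (g h)))))) v) ((\b.(\c.b)) (\b.(\c.b))))
Step 2: ((((((\b.(\c.b)) (\f.(\g.(\h.(f (g h)))))) (\f.(\g.(\h.(f (g h)))))) (\f.(\g.(\h.((f h) (g h)))))) v) ((\b.(\c.b)) (\b.(\c.b))))
Step 3: (((((\c.(\f.(\g.(\h.(f (g h)))))) (\f.(\g.(\h.(f (g h)))))) (\f.(\g.(\h.((f h) (g h)))))) v) ((\b.(\c.b)) (\b.(\c.b))))
Step 4: ((((\f.(\g.(\h.(f (g h))))) (\f.(\g.(\h.((f h) (g h)))))) v) ((\b.(\c.b)) (\b.(\c.b))))
Step 5: (((\g.(\h.((\f.(\g.(\h.((f h) (g h))))) (g h)))) v) ((\b.(\c.b)) (\b.(\c.b))))
Step 6: ((\h.((\f.(\g.(\h.((f h) (g h))))) (v h))) ((\b.(\c.b)) (\b.(\c.b))))
Step 7: ((\f.(\g.(\h.((f h) (g h))))) (v ((\b.(\c.b)) (\b.(\c.b)))))
Step 8: (\g.(\h.(((v ((\b.(\c.b)) (\b.(\c.b)))) h) (g h))))
Step 9: (\g.(\h.(((v (\c.(\b.(\c.b)))) h) (g h))))

Answer: (\g.(\h.(((v (\c.(\b.(\c.b)))) h) (g h))))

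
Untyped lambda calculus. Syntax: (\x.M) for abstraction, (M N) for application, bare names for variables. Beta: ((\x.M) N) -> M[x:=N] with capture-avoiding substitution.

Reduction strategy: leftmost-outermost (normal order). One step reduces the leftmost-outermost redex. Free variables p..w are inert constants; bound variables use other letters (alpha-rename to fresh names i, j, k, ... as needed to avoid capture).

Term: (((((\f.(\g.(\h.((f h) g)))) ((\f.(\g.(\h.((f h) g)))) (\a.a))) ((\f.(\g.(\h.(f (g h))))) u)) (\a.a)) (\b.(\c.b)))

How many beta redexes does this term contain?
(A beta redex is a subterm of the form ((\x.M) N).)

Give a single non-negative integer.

Term: (((((\f.(\g.(\h.((f h) g)))) ((\f.(\g.(\h.((f h) g)))) (\a.a))) ((\f.(\g.(\h.(f (g h))))) u)) (\a.a)) (\b.(\c.b)))
  Redex: ((\f.(\g.(\h.((f h) g)))) ((\f.(\g.(\h.((f h) g)))) (\a.a)))
  Redex: ((\f.(\g.(\h.((f h) g)))) (\a.a))
  Redex: ((\f.(\g.(\h.(f (g h))))) u)
Total redexes: 3

Answer: 3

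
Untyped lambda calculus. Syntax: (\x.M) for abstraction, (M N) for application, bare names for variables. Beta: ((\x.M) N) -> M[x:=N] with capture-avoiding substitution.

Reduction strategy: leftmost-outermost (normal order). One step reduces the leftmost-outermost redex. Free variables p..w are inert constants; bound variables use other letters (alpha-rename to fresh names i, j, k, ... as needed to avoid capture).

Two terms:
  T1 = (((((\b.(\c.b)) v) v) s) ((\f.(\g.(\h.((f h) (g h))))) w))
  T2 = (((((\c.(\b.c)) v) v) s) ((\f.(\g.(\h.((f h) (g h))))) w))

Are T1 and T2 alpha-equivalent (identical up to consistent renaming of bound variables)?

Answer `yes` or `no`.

Term 1: (((((\b.(\c.b)) v) v) s) ((\f.(\g.(\h.((f h) (g h))))) w))
Term 2: (((((\c.(\b.c)) v) v) s) ((\f.(\g.(\h.((f h) (g h))))) w))
Alpha-equivalence: compare structure up to binder renaming.
Result: True

Answer: yes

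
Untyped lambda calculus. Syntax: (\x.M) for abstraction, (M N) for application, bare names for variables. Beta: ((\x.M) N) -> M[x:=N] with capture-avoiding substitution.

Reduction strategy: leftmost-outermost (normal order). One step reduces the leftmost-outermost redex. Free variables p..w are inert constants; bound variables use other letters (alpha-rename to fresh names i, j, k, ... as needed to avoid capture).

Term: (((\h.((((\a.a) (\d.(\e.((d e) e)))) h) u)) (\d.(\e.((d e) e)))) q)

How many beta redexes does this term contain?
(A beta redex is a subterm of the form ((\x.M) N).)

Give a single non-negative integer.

Term: (((\h.((((\a.a) (\d.(\e.((d e) e)))) h) u)) (\d.(\e.((d e) e)))) q)
  Redex: ((\h.((((\a.a) (\d.(\e.((d e) e)))) h) u)) (\d.(\e.((d e) e))))
  Redex: ((\a.a) (\d.(\e.((d e) e))))
Total redexes: 2

Answer: 2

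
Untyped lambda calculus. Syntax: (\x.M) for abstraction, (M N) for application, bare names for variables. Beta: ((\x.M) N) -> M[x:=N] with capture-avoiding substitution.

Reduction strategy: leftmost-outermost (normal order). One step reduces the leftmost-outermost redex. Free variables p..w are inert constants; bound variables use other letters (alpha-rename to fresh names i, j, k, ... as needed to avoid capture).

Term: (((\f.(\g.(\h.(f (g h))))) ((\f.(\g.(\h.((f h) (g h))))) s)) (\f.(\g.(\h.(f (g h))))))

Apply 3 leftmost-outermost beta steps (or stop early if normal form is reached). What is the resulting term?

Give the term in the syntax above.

Answer: (\h.((\g.(\h.((s h) (g h)))) ((\f.(\g.(\h.(f (g h))))) h)))

Derivation:
Step 0: (((\f.(\g.(\h.(f (g h))))) ((\f.(\g.(\h.((f h) (g h))))) s)) (\f.(\g.(\h.(f (g h))))))
Step 1: ((\g.(\h.(((\f.(\g.(\h.((f h) (g h))))) s) (g h)))) (\f.(\g.(\h.(f (g h))))))
Step 2: (\h.(((\f.(\g.(\h.((f h) (g h))))) s) ((\f.(\g.(\h.(f (g h))))) h)))
Step 3: (\h.((\g.(\h.((s h) (g h)))) ((\f.(\g.(\h.(f (g h))))) h)))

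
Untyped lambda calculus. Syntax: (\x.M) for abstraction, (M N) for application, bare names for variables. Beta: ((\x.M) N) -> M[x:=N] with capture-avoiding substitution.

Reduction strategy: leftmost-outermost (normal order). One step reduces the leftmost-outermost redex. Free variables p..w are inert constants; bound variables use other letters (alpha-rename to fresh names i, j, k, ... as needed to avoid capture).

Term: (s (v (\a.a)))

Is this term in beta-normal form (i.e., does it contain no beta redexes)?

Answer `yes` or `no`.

Answer: yes

Derivation:
Term: (s (v (\a.a)))
No beta redexes found.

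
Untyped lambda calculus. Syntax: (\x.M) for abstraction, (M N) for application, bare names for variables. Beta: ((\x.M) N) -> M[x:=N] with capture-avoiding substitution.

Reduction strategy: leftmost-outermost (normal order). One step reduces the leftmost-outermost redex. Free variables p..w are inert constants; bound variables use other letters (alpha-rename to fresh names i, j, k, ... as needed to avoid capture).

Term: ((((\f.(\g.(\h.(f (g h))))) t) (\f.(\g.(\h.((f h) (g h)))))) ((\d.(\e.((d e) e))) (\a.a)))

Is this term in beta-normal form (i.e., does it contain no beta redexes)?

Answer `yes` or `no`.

Term: ((((\f.(\g.(\h.(f (g h))))) t) (\f.(\g.(\h.((f h) (g h)))))) ((\d.(\e.((d e) e))) (\a.a)))
Found 2 beta redex(es).

Answer: no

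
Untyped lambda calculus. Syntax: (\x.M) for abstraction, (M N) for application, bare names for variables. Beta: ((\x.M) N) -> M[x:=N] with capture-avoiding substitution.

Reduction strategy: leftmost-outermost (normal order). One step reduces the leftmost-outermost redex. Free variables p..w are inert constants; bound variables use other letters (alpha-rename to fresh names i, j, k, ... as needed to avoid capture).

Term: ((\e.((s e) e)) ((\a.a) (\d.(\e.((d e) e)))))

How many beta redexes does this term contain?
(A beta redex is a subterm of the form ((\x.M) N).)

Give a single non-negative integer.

Answer: 2

Derivation:
Term: ((\e.((s e) e)) ((\a.a) (\d.(\e.((d e) e)))))
  Redex: ((\e.((s e) e)) ((\a.a) (\d.(\e.((d e) e)))))
  Redex: ((\a.a) (\d.(\e.((d e) e))))
Total redexes: 2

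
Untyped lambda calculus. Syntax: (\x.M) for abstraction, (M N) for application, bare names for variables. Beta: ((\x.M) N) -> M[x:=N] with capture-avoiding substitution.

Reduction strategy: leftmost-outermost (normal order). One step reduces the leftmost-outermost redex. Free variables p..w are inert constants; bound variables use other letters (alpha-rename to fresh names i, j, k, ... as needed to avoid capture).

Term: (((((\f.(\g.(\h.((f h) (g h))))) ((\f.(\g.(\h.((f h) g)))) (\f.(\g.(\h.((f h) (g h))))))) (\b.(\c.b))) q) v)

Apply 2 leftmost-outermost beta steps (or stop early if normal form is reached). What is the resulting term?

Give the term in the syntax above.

Answer: (((\h.((((\f.(\g.(\h.((f h) g)))) (\f.(\g.(\h.((f h) (g h)))))) h) ((\b.(\c.b)) h))) q) v)

Derivation:
Step 0: (((((\f.(\g.(\h.((f h) (g h))))) ((\f.(\g.(\h.((f h) g)))) (\f.(\g.(\h.((f h) (g h))))))) (\b.(\c.b))) q) v)
Step 1: ((((\g.(\h.((((\f.(\g.(\h.((f h) g)))) (\f.(\g.(\h.((f h) (g h)))))) h) (g h)))) (\b.(\c.b))) q) v)
Step 2: (((\h.((((\f.(\g.(\h.((f h) g)))) (\f.(\g.(\h.((f h) (g h)))))) h) ((\b.(\c.b)) h))) q) v)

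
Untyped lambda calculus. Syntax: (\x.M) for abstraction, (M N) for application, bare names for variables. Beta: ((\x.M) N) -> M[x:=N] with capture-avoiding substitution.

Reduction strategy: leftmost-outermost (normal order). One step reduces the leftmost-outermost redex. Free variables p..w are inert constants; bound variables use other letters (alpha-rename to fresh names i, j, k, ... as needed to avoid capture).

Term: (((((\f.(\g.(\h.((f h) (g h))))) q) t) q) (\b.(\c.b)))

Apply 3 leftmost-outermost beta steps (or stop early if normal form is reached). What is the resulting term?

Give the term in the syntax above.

Step 0: (((((\f.(\g.(\h.((f h) (g h))))) q) t) q) (\b.(\c.b)))
Step 1: ((((\g.(\h.((q h) (g h)))) t) q) (\b.(\c.b)))
Step 2: (((\h.((q h) (t h))) q) (\b.(\c.b)))
Step 3: (((q q) (t q)) (\b.(\c.b)))

Answer: (((q q) (t q)) (\b.(\c.b)))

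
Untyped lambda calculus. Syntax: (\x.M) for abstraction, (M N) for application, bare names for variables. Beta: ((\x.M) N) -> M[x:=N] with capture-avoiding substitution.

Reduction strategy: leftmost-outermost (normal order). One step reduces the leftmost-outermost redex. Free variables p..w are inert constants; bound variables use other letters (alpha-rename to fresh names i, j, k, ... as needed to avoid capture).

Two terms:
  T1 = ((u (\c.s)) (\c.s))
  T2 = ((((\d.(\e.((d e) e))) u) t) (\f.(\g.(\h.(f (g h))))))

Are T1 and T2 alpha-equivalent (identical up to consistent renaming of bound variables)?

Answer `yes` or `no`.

Answer: no

Derivation:
Term 1: ((u (\c.s)) (\c.s))
Term 2: ((((\d.(\e.((d e) e))) u) t) (\f.(\g.(\h.(f (g h))))))
Alpha-equivalence: compare structure up to binder renaming.
Result: False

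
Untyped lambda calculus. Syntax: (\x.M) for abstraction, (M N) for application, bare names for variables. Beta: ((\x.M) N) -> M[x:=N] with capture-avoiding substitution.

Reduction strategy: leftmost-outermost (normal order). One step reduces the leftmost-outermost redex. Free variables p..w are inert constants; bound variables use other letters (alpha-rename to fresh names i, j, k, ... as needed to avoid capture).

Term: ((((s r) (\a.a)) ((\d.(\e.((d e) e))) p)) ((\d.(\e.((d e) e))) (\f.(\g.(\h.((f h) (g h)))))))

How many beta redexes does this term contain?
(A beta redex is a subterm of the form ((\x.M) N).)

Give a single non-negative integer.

Term: ((((s r) (\a.a)) ((\d.(\e.((d e) e))) p)) ((\d.(\e.((d e) e))) (\f.(\g.(\h.((f h) (g h)))))))
  Redex: ((\d.(\e.((d e) e))) p)
  Redex: ((\d.(\e.((d e) e))) (\f.(\g.(\h.((f h) (g h))))))
Total redexes: 2

Answer: 2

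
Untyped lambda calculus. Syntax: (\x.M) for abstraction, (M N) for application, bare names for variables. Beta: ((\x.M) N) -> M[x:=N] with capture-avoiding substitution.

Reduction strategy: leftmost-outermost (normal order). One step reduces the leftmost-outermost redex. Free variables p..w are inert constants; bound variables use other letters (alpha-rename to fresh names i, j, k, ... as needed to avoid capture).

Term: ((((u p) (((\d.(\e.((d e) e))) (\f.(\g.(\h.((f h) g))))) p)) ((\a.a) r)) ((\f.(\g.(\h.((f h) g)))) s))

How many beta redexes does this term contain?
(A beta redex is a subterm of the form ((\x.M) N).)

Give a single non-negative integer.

Answer: 3

Derivation:
Term: ((((u p) (((\d.(\e.((d e) e))) (\f.(\g.(\h.((f h) g))))) p)) ((\a.a) r)) ((\f.(\g.(\h.((f h) g)))) s))
  Redex: ((\d.(\e.((d e) e))) (\f.(\g.(\h.((f h) g)))))
  Redex: ((\a.a) r)
  Redex: ((\f.(\g.(\h.((f h) g)))) s)
Total redexes: 3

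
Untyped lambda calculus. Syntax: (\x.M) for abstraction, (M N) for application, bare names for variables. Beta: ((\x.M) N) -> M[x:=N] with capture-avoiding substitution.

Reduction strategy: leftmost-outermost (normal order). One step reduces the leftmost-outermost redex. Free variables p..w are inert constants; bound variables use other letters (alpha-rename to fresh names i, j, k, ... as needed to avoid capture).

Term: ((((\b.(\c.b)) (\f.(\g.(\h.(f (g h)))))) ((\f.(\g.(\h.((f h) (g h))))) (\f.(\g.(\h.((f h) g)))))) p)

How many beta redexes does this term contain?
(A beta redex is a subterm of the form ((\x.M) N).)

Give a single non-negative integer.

Term: ((((\b.(\c.b)) (\f.(\g.(\h.(f (g h)))))) ((\f.(\g.(\h.((f h) (g h))))) (\f.(\g.(\h.((f h) g)))))) p)
  Redex: ((\b.(\c.b)) (\f.(\g.(\h.(f (g h))))))
  Redex: ((\f.(\g.(\h.((f h) (g h))))) (\f.(\g.(\h.((f h) g)))))
Total redexes: 2

Answer: 2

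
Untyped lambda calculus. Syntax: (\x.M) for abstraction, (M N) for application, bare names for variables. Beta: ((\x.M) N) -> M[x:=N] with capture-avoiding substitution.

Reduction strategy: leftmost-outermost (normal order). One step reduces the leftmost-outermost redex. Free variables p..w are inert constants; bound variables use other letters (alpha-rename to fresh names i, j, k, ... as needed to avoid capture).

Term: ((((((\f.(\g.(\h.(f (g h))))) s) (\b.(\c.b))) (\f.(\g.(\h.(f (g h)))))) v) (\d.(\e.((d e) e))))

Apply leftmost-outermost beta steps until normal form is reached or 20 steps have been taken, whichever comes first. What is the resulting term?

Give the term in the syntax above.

Step 0: ((((((\f.(\g.(\h.(f (g h))))) s) (\b.(\c.b))) (\f.(\g.(\h.(f (g h)))))) v) (\d.(\e.((d e) e))))
Step 1: (((((\g.(\h.(s (g h)))) (\b.(\c.b))) (\f.(\g.(\h.(f (g h)))))) v) (\d.(\e.((d e) e))))
Step 2: ((((\h.(s ((\b.(\c.b)) h))) (\f.(\g.(\h.(f (g h)))))) v) (\d.(\e.((d e) e))))
Step 3: (((s ((\b.(\c.b)) (\f.(\g.(\h.(f (g h))))))) v) (\d.(\e.((d e) e))))
Step 4: (((s (\c.(\f.(\g.(\h.(f (g h))))))) v) (\d.(\e.((d e) e))))

Answer: (((s (\c.(\f.(\g.(\h.(f (g h))))))) v) (\d.(\e.((d e) e))))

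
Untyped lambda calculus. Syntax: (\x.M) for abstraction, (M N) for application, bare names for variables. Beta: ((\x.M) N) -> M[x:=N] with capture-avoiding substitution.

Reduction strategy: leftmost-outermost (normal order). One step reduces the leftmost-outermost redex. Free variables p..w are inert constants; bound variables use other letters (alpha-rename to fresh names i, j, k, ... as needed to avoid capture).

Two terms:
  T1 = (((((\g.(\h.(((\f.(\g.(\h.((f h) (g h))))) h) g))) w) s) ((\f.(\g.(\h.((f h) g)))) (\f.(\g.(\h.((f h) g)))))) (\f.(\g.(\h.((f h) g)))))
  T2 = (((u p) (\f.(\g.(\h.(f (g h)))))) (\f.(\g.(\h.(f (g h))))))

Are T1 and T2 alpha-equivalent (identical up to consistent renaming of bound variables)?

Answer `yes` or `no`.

Term 1: (((((\g.(\h.(((\f.(\g.(\h.((f h) (g h))))) h) g))) w) s) ((\f.(\g.(\h.((f h) g)))) (\f.(\g.(\h.((f h) g)))))) (\f.(\g.(\h.((f h) g)))))
Term 2: (((u p) (\f.(\g.(\h.(f (g h)))))) (\f.(\g.(\h.(f (g h))))))
Alpha-equivalence: compare structure up to binder renaming.
Result: False

Answer: no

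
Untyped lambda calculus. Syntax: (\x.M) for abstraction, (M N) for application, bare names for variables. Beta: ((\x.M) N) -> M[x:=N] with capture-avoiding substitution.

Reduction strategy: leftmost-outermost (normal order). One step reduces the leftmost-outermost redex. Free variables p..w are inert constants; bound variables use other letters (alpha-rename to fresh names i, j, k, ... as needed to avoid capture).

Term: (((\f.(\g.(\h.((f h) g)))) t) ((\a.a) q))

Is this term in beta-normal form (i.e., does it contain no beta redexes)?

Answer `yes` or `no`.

Answer: no

Derivation:
Term: (((\f.(\g.(\h.((f h) g)))) t) ((\a.a) q))
Found 2 beta redex(es).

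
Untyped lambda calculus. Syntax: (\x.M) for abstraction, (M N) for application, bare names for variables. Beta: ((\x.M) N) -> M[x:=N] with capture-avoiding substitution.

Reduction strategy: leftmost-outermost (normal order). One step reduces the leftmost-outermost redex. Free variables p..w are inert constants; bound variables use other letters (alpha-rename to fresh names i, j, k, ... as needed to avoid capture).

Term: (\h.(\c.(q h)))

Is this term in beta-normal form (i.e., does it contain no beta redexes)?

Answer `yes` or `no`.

Answer: yes

Derivation:
Term: (\h.(\c.(q h)))
No beta redexes found.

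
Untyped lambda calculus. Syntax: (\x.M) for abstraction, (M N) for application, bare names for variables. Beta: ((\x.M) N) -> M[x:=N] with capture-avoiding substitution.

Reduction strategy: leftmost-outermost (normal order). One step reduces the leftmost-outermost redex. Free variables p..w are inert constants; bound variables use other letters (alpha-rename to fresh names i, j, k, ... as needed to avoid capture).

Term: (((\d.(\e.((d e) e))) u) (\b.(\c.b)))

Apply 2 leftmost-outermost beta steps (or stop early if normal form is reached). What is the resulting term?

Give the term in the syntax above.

Answer: ((u (\b.(\c.b))) (\b.(\c.b)))

Derivation:
Step 0: (((\d.(\e.((d e) e))) u) (\b.(\c.b)))
Step 1: ((\e.((u e) e)) (\b.(\c.b)))
Step 2: ((u (\b.(\c.b))) (\b.(\c.b)))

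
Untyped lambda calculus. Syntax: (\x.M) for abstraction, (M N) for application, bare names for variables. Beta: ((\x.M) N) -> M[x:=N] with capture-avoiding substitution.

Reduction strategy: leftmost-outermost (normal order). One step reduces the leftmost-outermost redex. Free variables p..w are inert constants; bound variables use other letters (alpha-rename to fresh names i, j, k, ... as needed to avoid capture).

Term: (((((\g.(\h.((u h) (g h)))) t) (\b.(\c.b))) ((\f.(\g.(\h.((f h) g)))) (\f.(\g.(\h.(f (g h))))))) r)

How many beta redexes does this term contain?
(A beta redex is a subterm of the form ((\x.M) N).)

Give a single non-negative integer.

Answer: 2

Derivation:
Term: (((((\g.(\h.((u h) (g h)))) t) (\b.(\c.b))) ((\f.(\g.(\h.((f h) g)))) (\f.(\g.(\h.(f (g h))))))) r)
  Redex: ((\g.(\h.((u h) (g h)))) t)
  Redex: ((\f.(\g.(\h.((f h) g)))) (\f.(\g.(\h.(f (g h))))))
Total redexes: 2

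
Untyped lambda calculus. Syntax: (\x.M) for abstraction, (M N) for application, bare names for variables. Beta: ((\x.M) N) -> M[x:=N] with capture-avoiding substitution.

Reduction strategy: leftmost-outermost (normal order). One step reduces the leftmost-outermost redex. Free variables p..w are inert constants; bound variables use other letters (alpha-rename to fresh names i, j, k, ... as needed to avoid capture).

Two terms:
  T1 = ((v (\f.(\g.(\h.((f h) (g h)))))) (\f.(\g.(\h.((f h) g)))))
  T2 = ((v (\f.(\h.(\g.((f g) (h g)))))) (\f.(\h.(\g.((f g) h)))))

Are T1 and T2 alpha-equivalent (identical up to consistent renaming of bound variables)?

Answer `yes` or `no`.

Answer: yes

Derivation:
Term 1: ((v (\f.(\g.(\h.((f h) (g h)))))) (\f.(\g.(\h.((f h) g)))))
Term 2: ((v (\f.(\h.(\g.((f g) (h g)))))) (\f.(\h.(\g.((f g) h)))))
Alpha-equivalence: compare structure up to binder renaming.
Result: True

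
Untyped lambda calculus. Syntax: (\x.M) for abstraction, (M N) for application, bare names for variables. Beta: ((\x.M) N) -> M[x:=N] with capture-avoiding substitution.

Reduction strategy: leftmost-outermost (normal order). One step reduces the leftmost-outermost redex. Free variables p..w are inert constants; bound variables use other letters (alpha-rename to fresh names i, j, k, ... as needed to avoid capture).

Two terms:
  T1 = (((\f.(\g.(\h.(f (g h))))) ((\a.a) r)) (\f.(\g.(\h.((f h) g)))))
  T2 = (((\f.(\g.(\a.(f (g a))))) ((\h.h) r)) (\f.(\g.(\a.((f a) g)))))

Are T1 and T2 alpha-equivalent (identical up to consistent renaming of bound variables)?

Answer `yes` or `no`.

Term 1: (((\f.(\g.(\h.(f (g h))))) ((\a.a) r)) (\f.(\g.(\h.((f h) g)))))
Term 2: (((\f.(\g.(\a.(f (g a))))) ((\h.h) r)) (\f.(\g.(\a.((f a) g)))))
Alpha-equivalence: compare structure up to binder renaming.
Result: True

Answer: yes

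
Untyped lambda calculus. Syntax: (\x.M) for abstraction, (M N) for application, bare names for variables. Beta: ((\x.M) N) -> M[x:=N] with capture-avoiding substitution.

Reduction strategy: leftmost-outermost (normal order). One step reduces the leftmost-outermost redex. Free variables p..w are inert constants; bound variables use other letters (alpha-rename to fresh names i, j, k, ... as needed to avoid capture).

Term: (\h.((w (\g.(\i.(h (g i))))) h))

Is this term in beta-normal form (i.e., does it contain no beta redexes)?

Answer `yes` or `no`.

Answer: yes

Derivation:
Term: (\h.((w (\g.(\i.(h (g i))))) h))
No beta redexes found.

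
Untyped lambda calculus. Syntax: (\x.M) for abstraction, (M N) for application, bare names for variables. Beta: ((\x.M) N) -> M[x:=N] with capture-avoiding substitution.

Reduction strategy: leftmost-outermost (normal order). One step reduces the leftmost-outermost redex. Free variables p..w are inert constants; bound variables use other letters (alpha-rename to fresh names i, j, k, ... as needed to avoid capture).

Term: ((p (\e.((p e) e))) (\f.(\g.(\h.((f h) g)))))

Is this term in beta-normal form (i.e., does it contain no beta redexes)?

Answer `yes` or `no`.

Term: ((p (\e.((p e) e))) (\f.(\g.(\h.((f h) g)))))
No beta redexes found.

Answer: yes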